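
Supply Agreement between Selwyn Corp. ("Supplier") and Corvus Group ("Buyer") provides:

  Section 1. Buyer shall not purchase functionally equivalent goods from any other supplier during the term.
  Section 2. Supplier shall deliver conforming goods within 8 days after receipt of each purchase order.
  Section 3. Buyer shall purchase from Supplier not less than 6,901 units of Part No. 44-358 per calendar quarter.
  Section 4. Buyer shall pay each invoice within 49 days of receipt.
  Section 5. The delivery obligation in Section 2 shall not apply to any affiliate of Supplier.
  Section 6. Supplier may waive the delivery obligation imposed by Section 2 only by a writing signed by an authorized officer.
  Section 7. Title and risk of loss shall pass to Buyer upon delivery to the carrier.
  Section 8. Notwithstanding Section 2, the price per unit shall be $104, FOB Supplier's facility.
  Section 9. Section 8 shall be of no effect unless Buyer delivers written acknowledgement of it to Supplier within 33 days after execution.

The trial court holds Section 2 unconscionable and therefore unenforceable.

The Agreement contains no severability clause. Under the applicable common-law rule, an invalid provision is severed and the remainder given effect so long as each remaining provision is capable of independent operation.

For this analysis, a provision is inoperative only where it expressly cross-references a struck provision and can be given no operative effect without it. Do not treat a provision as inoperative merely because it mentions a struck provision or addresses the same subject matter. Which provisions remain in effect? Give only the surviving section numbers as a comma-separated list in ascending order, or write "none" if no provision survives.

Section 2 is struck. Section 5 has no operative effect of its own apart from Section 2 and is therefore inoperative. Section 6 has no operative effect of its own apart from Section 2 and is therefore inoperative. Although Section 8 refers to Section 2, its operative terms do not depend on Section 2, so it remains in effect. With no severability clause, the stated default rule severs what cannot stand and enforces each remaining provision that can operate on its own. That leaves Section 1, Section 3, Section 4, Section 7, Section 8, and Section 9 in effect.

1, 3, 4, 7, 8, 9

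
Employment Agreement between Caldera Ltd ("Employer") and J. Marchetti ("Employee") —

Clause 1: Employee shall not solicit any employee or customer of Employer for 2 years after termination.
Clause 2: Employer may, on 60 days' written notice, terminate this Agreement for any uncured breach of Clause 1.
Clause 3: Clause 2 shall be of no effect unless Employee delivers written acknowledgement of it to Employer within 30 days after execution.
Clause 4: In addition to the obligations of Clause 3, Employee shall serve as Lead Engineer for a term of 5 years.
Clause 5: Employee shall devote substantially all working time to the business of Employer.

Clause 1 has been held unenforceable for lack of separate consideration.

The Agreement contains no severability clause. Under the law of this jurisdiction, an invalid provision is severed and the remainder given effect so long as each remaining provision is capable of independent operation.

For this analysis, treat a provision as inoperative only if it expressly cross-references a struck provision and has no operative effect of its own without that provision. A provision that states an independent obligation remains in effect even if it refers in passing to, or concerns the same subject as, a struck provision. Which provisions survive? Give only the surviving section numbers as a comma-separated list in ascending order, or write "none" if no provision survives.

4, 5

Clause 1 is struck. The only function of Clause 2 is the termination right for breach of Clause 1, so it cannot stand once Clause 1 is removed. Clause 3 has no operative effect of its own apart from Clause 2 and is therefore inoperative. Clause 4 mentions Clause 3 but its own obligation stands independently of Clause 3, so Clause 4 is not affected. With no severability clause, the stated default rule severs what cannot stand and enforces each remaining provision that can operate on its own. That leaves Clause 4 and Clause 5 in effect.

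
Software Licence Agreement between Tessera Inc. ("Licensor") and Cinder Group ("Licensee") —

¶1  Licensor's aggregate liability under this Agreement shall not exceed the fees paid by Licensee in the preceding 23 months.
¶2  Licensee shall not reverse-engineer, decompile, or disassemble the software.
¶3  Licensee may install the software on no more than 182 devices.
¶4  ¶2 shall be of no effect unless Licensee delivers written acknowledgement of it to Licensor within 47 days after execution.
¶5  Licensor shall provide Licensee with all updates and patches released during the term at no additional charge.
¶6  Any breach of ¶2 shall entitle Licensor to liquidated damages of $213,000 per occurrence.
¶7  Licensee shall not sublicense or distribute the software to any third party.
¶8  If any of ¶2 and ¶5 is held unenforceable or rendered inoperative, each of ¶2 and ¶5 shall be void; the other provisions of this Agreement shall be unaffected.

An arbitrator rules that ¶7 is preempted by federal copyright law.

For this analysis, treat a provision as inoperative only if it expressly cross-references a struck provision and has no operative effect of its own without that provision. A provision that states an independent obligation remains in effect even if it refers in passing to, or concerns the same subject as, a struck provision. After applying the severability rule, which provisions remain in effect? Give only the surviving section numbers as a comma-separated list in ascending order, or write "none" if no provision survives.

¶7 is struck. Nothing else in the Agreement is defined by reference to ¶7. ¶8 ties ¶2 and ¶5 together, but none of those is affected here; the remaining provisions continue in force under ¶8. The provisions still in force are ¶1, ¶2, ¶3, ¶4, ¶5, ¶6, and ¶8.

1, 2, 3, 4, 5, 6, 8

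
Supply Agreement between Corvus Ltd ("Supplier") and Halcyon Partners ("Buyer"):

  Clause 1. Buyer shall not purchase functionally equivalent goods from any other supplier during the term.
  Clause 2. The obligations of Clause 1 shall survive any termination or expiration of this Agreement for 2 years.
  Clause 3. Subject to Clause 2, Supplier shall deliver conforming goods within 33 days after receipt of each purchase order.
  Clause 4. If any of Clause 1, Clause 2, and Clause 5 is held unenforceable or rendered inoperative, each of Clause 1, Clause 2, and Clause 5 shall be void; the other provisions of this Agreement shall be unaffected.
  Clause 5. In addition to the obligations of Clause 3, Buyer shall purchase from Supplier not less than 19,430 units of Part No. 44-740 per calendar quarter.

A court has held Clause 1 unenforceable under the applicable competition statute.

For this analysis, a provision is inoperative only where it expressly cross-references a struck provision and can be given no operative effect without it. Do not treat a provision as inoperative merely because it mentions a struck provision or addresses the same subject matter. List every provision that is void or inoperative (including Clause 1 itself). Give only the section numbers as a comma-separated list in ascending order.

1, 2, 5

Clause 1 is struck. Clause 2 operates only by reference to Clause 1, so it falls with Clause 1. Clause 3 mentions Clause 2 but its own obligation stands independently of Clause 2, so Clause 3 is not affected. Clause 4 declares Clause 1, Clause 2, and Clause 5 mutually dependent; since one of them has fallen, all of them are of no effect. That brings down Clause 5 as well. The remainder continues in force under Clause 4. The provisions still in force are Clause 3 and Clause 4.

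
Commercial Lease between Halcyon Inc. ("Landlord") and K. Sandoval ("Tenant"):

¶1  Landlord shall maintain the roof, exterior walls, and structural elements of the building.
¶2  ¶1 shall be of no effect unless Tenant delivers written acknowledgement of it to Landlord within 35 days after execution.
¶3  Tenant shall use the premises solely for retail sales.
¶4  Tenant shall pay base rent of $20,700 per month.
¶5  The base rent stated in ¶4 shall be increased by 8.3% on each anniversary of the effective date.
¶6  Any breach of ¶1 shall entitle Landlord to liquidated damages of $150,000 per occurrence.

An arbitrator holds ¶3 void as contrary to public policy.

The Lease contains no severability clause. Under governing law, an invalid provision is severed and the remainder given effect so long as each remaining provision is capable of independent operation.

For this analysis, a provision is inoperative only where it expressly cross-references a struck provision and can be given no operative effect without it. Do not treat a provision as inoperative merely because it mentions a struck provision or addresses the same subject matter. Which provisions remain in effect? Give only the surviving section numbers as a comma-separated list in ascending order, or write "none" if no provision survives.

¶3 is struck. No other provision's operative terms depend on ¶3. With no severability clause, the stated default rule severs what cannot stand and enforces each remaining provision that can operate on its own. The provisions still in force are ¶1, ¶2, ¶4, ¶5, and ¶6.

1, 2, 4, 5, 6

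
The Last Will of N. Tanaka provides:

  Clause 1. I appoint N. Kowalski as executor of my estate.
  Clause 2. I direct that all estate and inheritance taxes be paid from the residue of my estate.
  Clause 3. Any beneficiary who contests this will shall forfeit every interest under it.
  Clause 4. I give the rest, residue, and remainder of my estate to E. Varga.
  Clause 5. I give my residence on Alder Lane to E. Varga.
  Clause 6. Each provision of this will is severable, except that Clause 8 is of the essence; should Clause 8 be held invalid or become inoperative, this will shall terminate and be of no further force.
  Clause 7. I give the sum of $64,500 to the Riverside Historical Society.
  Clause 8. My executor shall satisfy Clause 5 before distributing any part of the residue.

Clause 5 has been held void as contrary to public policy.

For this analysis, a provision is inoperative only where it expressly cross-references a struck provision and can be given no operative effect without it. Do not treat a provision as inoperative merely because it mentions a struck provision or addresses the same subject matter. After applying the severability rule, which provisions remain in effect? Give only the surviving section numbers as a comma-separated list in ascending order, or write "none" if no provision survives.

none

Clause 5 is struck. Clause 8 merely fixes the priority direction for Clause 5; with Clause 5 gone it has nothing to operate on and falls away. Clause 6 makes Clause 8 an essential term, and Clause 8 has been rendered inoperative by the cascade; under Clause 6, the entire will is therefore void. No provision of the will survives.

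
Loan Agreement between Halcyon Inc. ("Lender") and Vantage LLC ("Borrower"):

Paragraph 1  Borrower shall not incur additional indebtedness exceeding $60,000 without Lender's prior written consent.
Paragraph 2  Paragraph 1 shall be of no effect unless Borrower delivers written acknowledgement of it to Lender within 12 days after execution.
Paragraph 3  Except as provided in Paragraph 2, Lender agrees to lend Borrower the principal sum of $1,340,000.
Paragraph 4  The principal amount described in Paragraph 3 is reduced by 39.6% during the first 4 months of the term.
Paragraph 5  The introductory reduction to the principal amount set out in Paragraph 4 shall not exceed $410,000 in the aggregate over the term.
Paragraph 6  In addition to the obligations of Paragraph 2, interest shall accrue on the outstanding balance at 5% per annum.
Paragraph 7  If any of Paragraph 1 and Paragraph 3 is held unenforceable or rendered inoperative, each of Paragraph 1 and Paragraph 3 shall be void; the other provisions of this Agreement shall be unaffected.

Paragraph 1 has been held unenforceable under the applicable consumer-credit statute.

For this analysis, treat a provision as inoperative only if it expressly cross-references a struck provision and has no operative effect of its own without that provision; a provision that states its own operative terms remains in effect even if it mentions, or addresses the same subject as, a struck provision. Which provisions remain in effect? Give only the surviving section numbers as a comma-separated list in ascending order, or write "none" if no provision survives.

Paragraph 1 is struck. Paragraph 2 merely fixes the acknowledgement condition for Paragraph 1; with Paragraph 1 gone it has nothing to operate on and falls away. Paragraph 6 mentions Paragraph 2 but its own obligation stands independently of Paragraph 2, so Paragraph 6 is not affected. Paragraph 7 declares Paragraph 1 and Paragraph 3 mutually dependent; since one of them has fallen, all of them are of no effect. That brings down Paragraph 3 as well. Paragraph 4 and Paragraph 5 in turn depend solely on a provision now struck and likewise fall. The remainder continues in force under Paragraph 7. That leaves Paragraph 6 and Paragraph 7 in effect.

6, 7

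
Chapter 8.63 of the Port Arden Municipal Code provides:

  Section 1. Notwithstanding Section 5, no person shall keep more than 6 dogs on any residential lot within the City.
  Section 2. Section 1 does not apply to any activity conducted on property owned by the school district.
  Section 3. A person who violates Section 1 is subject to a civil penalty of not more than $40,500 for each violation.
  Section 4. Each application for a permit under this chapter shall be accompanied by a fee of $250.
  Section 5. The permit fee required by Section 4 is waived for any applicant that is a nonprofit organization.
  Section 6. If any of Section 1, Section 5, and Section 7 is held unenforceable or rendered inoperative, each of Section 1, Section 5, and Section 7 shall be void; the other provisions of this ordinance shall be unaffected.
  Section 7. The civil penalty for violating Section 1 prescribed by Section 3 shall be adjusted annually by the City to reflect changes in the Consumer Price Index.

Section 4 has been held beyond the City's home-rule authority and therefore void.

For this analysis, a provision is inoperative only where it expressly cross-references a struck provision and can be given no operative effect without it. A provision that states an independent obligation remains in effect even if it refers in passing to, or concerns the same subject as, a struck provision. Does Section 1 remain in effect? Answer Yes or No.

Section 4 is struck. Section 5 has no operative effect of its own apart from Section 4 and is therefore inoperative. Section 6 declares Section 1, Section 5, and Section 7 mutually dependent; since one of them has fallen, all of them are of no effect. That brings down Section 1 and Section 7 as well. Section 2 and Section 3 in turn depend solely on a provision now struck and likewise fall. The remainder continues in force under Section 6. Only Section 6 remains in effect. Section 1 is among the inoperative provisions, so the answer is no.

No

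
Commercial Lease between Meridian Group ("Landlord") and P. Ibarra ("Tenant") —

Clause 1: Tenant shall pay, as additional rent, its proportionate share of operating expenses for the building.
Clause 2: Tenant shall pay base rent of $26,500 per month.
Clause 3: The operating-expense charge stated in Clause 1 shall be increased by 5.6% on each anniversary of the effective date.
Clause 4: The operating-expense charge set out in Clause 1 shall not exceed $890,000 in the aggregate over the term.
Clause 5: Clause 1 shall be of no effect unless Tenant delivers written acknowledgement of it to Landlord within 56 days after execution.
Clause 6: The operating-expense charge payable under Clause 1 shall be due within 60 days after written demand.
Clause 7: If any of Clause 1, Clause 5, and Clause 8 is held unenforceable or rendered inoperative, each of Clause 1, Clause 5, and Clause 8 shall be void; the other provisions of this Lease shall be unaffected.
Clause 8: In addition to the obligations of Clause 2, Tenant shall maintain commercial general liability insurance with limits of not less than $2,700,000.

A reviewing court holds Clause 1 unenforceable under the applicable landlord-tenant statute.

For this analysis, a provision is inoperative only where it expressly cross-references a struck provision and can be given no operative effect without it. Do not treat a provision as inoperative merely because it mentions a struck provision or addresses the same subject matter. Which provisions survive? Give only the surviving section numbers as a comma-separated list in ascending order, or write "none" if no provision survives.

2, 7

Clause 1 is struck. Clause 3 operates only by reference to Clause 1, so it falls with Clause 1. The whole of Clause 4 is the aggregate cap on the operating-expense charge, defined by reference to Clause 1, so Clause 4 cannot stand once Clause 1 is removed. Clause 5 merely fixes the acknowledgement condition for Clause 1; with Clause 1 gone it has nothing to operate on and falls away. Clause 6 operates only by reference to Clause 1, so it falls with Clause 1. Clause 7 declares Clause 1, Clause 5, and Clause 8 mutually dependent; since one of them has fallen, all of them are of no effect. That brings down Clause 8 as well. The remainder continues in force under Clause 7. Clause 2 and Clause 7 remain in effect.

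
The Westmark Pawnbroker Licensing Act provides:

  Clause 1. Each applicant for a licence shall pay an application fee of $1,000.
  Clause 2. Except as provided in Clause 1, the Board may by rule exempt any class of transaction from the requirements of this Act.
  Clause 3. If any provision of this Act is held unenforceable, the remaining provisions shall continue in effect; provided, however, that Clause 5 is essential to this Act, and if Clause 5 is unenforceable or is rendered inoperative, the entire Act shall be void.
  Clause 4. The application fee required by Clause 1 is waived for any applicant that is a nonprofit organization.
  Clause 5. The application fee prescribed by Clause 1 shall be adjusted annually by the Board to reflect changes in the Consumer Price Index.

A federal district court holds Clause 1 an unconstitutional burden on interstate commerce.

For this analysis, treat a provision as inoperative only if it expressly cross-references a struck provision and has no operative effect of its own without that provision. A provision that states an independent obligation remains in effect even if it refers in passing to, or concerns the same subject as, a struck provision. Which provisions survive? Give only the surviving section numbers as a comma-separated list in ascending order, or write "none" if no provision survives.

none

Clause 1 is struck. Clause 4 has no operative effect of its own apart from Clause 1 and is therefore inoperative. Clause 5 operates only by reference to Clause 1, so it falls with Clause 1. Clause 3 makes Clause 5 an essential term, and Clause 5 has been rendered inoperative by the cascade; under Clause 3, the entire Act is therefore void. No provision of the Act survives.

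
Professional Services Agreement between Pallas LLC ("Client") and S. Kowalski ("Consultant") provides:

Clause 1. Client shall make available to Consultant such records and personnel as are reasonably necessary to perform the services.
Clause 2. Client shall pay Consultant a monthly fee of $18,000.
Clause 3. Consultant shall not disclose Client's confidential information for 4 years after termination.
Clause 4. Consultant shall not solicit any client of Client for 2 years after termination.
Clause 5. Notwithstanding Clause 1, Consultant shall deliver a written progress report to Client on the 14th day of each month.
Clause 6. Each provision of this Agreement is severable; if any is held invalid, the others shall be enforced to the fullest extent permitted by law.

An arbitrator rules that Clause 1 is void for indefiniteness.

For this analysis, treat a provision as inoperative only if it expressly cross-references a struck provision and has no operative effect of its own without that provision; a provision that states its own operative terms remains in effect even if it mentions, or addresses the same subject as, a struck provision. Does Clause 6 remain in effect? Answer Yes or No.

Yes

Clause 1 is struck. Clause 5 mentions Clause 1 but its own obligation stands independently of Clause 1, so Clause 5 is not affected. No other provision's operative terms depend on Clause 1. Clause 6 is a severability clause and preserves every provision that can still be given independent effect. Clause 2, Clause 3, Clause 4, Clause 5, and Clause 6 remain in effect. Clause 6 is among the surviving provisions, so the answer is yes.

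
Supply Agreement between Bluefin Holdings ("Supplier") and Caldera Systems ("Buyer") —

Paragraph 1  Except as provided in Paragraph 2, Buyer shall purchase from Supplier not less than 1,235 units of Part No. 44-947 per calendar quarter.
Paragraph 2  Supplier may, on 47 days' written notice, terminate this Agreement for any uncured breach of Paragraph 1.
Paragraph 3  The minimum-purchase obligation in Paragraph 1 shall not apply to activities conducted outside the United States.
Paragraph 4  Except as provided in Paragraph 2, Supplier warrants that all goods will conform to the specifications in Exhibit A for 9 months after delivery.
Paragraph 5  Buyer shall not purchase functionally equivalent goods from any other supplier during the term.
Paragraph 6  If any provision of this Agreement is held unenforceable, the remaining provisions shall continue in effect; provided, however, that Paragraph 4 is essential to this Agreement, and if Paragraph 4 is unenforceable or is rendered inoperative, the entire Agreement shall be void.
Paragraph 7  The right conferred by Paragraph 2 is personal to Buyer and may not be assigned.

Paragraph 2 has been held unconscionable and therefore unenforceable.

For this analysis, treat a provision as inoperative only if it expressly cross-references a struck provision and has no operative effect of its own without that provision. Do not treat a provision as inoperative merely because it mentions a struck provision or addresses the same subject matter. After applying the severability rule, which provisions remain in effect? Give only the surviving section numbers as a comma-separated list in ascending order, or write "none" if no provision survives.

Paragraph 2 is struck. The only function of Paragraph 7 is the non-assignment of Paragraph 2, so it cannot stand once Paragraph 2 is removed. Paragraph 4 mentions Paragraph 2 but its own obligation stands independently of Paragraph 2, so Paragraph 4 is not affected. Although Paragraph 1 refers to Paragraph 2, its operative terms do not depend on Paragraph 2, so it remains in effect. Paragraph 6 makes Paragraph 4 an essential term, but Paragraph 4 is unaffected, so the severability proviso in Paragraph 6 preserves the remaining provisions. That leaves Paragraph 1, Paragraph 3, Paragraph 4, Paragraph 5, and Paragraph 6 in effect.

1, 3, 4, 5, 6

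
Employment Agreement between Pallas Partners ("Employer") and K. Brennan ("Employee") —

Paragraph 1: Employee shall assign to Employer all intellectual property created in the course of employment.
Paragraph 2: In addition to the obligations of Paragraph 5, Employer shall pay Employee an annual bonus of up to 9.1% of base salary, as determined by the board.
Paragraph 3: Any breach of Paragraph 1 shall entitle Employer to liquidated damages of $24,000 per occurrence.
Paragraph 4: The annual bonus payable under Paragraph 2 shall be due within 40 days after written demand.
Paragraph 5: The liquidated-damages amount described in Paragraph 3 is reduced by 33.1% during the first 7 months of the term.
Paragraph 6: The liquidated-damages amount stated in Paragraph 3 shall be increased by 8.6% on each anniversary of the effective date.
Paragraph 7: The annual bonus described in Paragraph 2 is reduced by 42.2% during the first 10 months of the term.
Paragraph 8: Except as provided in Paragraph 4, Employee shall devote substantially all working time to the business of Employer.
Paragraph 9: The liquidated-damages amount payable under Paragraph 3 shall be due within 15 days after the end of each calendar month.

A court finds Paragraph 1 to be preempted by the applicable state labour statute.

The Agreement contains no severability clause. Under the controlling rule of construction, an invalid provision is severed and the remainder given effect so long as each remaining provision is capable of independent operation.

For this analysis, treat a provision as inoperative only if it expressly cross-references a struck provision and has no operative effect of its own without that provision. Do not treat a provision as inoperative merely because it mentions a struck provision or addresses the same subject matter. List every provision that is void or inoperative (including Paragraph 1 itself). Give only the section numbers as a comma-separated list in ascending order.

1, 3, 5, 6, 9

Paragraph 1 is struck. Paragraph 3 has no operative effect of its own apart from Paragraph 1 and is therefore inoperative. The whole of Paragraph 5 is the introductory reduction to the liquidated-damages amount, defined by reference to Paragraph 3, so Paragraph 5 cannot stand once Paragraph 3 is removed. Paragraph 6 has no operative effect of its own apart from Paragraph 3 and is therefore inoperative. The whole of Paragraph 9 is the payment deadline for the liquidated-damages amount, defined by reference to Paragraph 3, so Paragraph 9 cannot stand once Paragraph 3 is removed. Although Paragraph 2 refers to Paragraph 5, its operative terms do not depend on Paragraph 5, so it remains in effect. With no severability clause, the stated default rule severs what cannot stand and enforces each remaining provision that can operate on its own. That leaves Paragraph 2, Paragraph 4, Paragraph 7, and Paragraph 8 in effect.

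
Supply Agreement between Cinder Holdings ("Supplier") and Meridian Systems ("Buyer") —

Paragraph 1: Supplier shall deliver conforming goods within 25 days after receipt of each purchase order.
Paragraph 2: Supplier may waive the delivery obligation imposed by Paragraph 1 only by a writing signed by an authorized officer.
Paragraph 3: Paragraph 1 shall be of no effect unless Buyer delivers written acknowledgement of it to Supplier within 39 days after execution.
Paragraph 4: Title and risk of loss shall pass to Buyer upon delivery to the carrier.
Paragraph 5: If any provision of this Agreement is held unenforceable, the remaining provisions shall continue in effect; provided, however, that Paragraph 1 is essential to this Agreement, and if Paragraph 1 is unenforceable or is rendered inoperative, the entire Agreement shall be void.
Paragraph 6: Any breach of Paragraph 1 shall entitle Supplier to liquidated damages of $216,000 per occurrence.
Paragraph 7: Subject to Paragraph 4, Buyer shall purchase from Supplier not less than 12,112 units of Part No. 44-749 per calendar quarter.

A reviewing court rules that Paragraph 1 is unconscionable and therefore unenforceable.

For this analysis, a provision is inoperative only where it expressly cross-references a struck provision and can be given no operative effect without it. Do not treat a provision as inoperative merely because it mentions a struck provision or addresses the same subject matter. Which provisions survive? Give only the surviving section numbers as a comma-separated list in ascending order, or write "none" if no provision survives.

Paragraph 1 is struck. Paragraph 2 operates only by reference to Paragraph 1, so it falls with Paragraph 1. Paragraph 3 has no operative effect of its own apart from Paragraph 1 and is therefore inoperative. Paragraph 6 does nothing except set the liquidated-damages amount by reference to Paragraph 1; with Paragraph 1 gone it has no independent effect and is inoperative. Paragraph 5 makes Paragraph 1 an essential term, and Paragraph 1 is the provision held invalid; under Paragraph 5, the entire Agreement is therefore void. No provision of the Agreement survives.

none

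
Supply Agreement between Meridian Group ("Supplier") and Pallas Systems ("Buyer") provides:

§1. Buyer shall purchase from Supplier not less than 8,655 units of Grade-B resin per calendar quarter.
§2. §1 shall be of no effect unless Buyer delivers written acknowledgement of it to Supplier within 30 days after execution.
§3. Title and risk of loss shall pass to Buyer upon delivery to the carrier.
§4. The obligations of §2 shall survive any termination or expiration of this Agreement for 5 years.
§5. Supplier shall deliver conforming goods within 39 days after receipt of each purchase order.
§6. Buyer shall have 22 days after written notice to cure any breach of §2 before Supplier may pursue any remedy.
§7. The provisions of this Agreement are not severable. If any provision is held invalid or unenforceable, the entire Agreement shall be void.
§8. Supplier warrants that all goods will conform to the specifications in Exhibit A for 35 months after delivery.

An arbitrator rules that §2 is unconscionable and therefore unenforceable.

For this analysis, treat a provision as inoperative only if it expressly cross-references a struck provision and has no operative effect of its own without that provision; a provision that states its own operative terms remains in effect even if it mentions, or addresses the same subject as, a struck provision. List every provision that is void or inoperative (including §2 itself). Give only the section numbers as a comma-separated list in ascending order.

1, 2, 3, 4, 5, 6, 7, 8

§2 is struck. §4 merely fixes the survival period for §2; with §2 gone it has nothing to operate on and falls away. §6 merely fixes the cure period for breach of §2; with §2 gone it has nothing to operate on and falls away. §7 provides that the Agreement is not severable, so the invalidity of any one provision voids the entire Agreement. No provision of the Agreement survives.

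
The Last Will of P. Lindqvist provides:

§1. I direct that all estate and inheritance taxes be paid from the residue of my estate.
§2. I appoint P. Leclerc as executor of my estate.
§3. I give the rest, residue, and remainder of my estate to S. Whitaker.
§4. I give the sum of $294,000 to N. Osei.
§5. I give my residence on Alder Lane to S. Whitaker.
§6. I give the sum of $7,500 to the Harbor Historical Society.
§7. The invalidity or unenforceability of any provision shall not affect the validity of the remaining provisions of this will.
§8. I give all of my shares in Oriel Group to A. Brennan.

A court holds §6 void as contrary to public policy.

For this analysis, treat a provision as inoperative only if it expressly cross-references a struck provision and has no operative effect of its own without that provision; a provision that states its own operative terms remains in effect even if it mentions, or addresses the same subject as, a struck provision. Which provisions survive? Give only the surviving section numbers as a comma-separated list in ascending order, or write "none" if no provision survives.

1, 2, 3, 4, 5, 7, 8

§6 is struck. No other provision's operative terms depend on §6. Under the severability clause in §7, the remaining provisions continue in force. The provisions still in force are §1, §2, §3, §4, §5, §7, and §8.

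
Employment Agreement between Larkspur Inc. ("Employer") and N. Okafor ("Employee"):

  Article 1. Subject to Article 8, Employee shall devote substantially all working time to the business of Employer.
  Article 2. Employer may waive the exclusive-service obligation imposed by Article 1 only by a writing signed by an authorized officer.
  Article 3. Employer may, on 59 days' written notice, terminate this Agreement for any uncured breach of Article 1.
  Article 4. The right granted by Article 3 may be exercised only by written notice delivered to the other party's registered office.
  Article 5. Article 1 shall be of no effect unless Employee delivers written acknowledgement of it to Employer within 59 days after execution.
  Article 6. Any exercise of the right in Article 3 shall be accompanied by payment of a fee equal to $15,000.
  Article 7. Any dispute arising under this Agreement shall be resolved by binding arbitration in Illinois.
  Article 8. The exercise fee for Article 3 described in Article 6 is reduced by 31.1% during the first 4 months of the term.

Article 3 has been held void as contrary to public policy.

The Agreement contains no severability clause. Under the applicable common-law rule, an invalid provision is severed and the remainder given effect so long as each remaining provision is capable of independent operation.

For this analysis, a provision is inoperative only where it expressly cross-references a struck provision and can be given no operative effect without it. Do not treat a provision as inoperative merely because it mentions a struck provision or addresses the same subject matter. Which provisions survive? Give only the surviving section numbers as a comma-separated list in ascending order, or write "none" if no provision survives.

Article 3 is struck. The only function of Article 4 is the notice requirement for Article 3, so it cannot stand once Article 3 is removed. Article 6 has no operative effect of its own apart from Article 3 and is therefore inoperative. Article 8 operates only by reference to Article 6, so it falls with Article 6. Although Article 1 refers to Article 8, its operative terms do not depend on Article 8, so it remains in effect. Under the stated default rule, only provisions that cannot operate independently fall away; the rest are enforced. The provisions still in force are Article 1, Article 2, Article 5, and Article 7.

1, 2, 5, 7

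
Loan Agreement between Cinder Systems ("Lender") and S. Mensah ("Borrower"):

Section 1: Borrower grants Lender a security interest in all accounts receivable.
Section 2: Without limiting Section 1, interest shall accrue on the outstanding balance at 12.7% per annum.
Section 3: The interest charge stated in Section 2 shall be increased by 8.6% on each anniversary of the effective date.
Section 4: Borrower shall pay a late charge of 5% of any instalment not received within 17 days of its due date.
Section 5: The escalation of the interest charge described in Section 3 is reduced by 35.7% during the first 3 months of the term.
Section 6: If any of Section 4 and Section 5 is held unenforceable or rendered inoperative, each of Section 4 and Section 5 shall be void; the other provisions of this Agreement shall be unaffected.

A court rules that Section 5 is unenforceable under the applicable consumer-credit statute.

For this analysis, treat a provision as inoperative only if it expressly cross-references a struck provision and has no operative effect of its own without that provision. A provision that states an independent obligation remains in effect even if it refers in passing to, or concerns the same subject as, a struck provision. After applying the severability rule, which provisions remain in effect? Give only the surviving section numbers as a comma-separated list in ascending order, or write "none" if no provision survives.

1, 2, 3, 6

Section 5 is struck. No other provision's operative terms depend on Section 5. Section 6 declares Section 4 and Section 5 mutually dependent; since one of them has fallen, all of them are of no effect. That brings down Section 4 as well. The remainder continues in force under Section 6. The provisions still in force are Section 1, Section 2, Section 3, and Section 6.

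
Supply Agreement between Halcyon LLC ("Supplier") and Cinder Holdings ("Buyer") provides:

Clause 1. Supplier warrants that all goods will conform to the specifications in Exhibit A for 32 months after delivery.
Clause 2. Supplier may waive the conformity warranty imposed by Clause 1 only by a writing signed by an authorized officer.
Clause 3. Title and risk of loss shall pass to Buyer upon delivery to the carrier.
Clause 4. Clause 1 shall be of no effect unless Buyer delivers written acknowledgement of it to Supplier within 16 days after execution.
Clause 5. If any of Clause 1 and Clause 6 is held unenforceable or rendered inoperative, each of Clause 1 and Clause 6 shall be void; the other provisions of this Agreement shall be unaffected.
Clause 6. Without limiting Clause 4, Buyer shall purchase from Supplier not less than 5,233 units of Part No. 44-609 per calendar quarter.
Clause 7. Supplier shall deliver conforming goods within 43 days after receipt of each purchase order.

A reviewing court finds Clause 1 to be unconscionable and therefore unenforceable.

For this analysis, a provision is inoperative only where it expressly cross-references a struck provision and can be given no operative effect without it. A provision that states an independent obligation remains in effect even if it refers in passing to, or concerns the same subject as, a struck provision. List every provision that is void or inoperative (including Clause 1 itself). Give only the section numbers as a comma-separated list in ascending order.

1, 2, 4, 6

Clause 1 is struck. Clause 2 merely fixes the waiver condition for Clause 1; with Clause 1 gone it has nothing to operate on and falls away. Clause 4 merely fixes the acknowledgement condition for Clause 1; with Clause 1 gone it has nothing to operate on and falls away. Clause 5 declares Clause 1 and Clause 6 mutually dependent; since one of them has fallen, all of them are of no effect. That brings down Clause 6 as well. The remainder continues in force under Clause 5. That leaves Clause 3, Clause 5, and Clause 7 in effect.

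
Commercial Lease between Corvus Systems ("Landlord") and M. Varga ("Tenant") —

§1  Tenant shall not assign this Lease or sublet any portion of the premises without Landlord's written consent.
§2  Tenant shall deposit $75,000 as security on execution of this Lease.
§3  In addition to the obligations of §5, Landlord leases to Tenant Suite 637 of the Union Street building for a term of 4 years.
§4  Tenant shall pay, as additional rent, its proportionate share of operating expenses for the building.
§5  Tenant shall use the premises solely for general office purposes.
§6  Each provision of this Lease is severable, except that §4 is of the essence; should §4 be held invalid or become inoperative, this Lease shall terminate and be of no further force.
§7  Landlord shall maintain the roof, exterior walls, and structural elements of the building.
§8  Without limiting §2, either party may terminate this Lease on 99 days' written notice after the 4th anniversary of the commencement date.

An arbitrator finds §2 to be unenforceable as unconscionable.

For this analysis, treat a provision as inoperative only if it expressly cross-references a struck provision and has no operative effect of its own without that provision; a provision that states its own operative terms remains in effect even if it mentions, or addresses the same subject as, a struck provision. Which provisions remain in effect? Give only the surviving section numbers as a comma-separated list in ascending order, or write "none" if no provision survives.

1, 3, 4, 5, 6, 7, 8

§2 is struck. Although §8 refers to §2, its operative terms do not depend on §2, so it remains in effect. No other provision's operative terms depend on §2. §6 makes §4 an essential term, but §4 is unaffected, so the severability proviso in §6 preserves the remaining provisions. The provisions still in force are §1, §3, §4, §5, §6, §7, and §8.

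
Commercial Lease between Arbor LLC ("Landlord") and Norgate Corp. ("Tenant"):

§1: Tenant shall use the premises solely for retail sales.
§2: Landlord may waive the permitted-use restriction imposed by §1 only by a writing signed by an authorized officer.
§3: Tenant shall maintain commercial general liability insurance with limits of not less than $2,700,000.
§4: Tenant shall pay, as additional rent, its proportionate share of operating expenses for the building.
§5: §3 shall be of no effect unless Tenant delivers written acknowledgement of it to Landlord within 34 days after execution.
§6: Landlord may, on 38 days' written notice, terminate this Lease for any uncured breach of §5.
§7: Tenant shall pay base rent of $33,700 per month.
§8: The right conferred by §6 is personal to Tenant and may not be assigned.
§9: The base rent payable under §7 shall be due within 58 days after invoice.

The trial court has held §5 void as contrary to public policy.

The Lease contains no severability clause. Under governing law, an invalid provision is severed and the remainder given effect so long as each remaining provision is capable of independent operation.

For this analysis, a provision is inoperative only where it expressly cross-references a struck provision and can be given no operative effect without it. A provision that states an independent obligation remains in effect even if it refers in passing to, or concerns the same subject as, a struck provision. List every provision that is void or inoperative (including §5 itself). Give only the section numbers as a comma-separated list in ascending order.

§5 is struck. §6 has no operative effect of its own apart from §5 and is therefore inoperative. §8 has no operative effect of its own apart from §6 and is therefore inoperative. With no severability clause, the stated default rule severs what cannot stand and enforces each remaining provision that can operate on its own. That leaves §1, §2, §3, §4, §7, and §9 in effect.

5, 6, 8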